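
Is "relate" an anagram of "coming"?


Word 1: "coming" → sorted: cgimno
Word 2: "relate" → sorted: aeelrt
Same letters? cgimno != aeelrt
Anagram = No


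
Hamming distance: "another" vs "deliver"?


Comparing character by character (same length = 7):
  Pos 0: 'a' vs 'd' !=
  Pos 1: 'n' vs 'e' !=
  Pos 2: 'o' vs 'l' !=
  Pos 3: 't' vs 'i' !=
  Pos 4: 'h' vs 'v' !=
  Pos 5: 'e' vs 'e' =
  Pos 6: 'r' vs 'r' =
Hamming distance = 5


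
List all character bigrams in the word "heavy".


Word: "heavy" (length 5)
Number of bigrams = 5 - 2 + 1 = 4
  Position 0: "he"
  Position 1: "ea"
  Position 2: "av"
  Position 3: "vy"
Bigrams = "he", "ea", "av", "vy"


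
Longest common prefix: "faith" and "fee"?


Word 1: "faith"
Word 2: "fee"
Comparing from start:
  Pos 0: 'f' == 'f'
  Pos 1: 'a' != 'e' (stop)
LCP = "f" (length 1)


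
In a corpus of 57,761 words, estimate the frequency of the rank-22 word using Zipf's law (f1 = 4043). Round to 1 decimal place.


Zipf's law: f(r) = f(1) / r
f(1) = 4043
f(22) = 4043 / 22
= 183.8 occurrences


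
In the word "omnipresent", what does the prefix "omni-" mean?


Prefix: omni-
As in: omnipresent -> omni- + present
Meaning = all


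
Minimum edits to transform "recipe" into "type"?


Word 1: "recipe" (length 6)
Word 2: "type" (length 4)
One optimal edit sequence (insert/delete/substitute each cost 1):
  1. delete 'r'  (+1)
  2. delete 'e'  (+1)
  3. substitute 'c' -> 't'  (+1)
  4. substitute 'i' -> 'y'  (+1)
  5. keep 'p'
  6. keep 'e'
Total edit operations: 4
Edit distance = 4


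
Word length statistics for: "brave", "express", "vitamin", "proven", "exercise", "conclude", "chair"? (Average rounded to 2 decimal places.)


Lengths: "brave"=5, "express"=7, "vitamin"=7, "proven"=6, "exercise"=8, "conclude"=8, "chair"=5
Sum = 46, Count = 7
Average = 46/7 = 6.57
= avg=6.57, min=5, max=8


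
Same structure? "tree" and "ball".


Pattern of "tree": [0, 1, 2, 2]
Pattern of "ball": [0, 1, 2, 2]
Patterns match
Same pattern = Yes


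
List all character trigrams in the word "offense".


Word: "offense" (length 7)
Number of trigrams = 7 - 3 + 1 = 5
  Position 0: "off"
  Position 1: "ffe"
  Position 2: "fen"
  Position 3: "ens"
  Position 4: "nse"
Trigrams = "off", "ffe", "fen", "ens", "nse"


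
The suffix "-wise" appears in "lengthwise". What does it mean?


Suffix: -wise
As in: lengthwise -> length + -wise
Meaning = in the manner of


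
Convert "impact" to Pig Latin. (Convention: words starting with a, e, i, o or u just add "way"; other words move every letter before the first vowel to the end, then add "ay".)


Word: "impact"
Starts with vowel → add 'way'
Pig Latin = "impactway"


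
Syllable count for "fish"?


Word: "fish"
Syllable breakdown: fish
Counting: 1 part
= 1 syllable


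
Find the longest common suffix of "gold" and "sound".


Word 1: "gold"
Word 2: "sound"
Comparing from end:
  Pos -1: 'd' == 'd'
  Pos -2: 'l' != 'n' (stop)
LCS = "d" (length 1)


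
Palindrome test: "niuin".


Word: "niuin"
Reversed: "niuin"
Forward == Backward? niuin == niuin
Palindrome = Yes


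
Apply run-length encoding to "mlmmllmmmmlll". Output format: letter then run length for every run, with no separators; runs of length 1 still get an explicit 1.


String: "mlmmllmmmmlll"
Scanning for consecutive runs:
  'm' x 1
  'l' x 1
  'm' x 2
  'l' x 2
  'm' x 4
  'l' x 3
RLE = "m1l1m2l2m4l3"


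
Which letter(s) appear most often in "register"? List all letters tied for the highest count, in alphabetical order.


Word: "register"
Letter counts:
  'e': 2
  'g': 1
  'i': 1
  'r': 2
  's': 1
  't': 1
Maximum count = 2
Most frequent = 'e', 'r' (2 times each)


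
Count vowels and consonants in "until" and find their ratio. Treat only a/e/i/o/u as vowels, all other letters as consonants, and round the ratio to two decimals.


Word: "until"
Vowels (a,e,i,o,u): 2
Consonants: 3
Ratio = 2/3
= 0.67


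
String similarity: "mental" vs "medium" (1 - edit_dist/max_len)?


Word 1: "mental" (length 6)
Word 2: "medium" (length 6)
One optimal edit sequence:
  1. keep 'm'
  2. keep 'e'
  3. substitute 'n' -> 'd'  (+1)
  4. substitute 't' -> 'i'  (+1)
  5. substitute 'a' -> 'u'  (+1)
  6. substitute 'l' -> 'm'  (+1)
Edit distance = 4
Max length = max(6, 6) = 6
Similarity = 1 - 4/6
= 0.3333


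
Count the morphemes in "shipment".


Word: "shipment"
Morphemes: ship + -ment
Each morpheme carries meaning
= 2 morphemes


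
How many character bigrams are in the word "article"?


Word: "article" (length 7)
Number of 2-grams = length - 2 + 1 = 7 - 2 + 1
= 6


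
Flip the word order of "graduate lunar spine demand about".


Original: "graduate lunar spine demand about"
Words (1..n): graduate | lunar | spine | demand | about
Reversed (n..1): about | demand | spine | lunar | graduate
Result = "about demand spine lunar graduate"


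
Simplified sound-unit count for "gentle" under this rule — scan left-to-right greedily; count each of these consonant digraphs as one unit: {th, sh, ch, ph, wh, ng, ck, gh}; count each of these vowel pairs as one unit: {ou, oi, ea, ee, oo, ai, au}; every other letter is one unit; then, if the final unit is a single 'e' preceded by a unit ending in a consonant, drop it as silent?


Word: "gentle" (6 letters)
Left-to-right scan:
  (1) 'g' (letter)
  (2) 'e' (letter)
  (3) 'n' (letter)
  (4) 't' (letter)
  (5) 'l' (letter)
  (6) 'e' (letter)
Units from scan: 6
Final unit is 'e' after a consonant -> drop as silent (-1)
Sound units = 5 units


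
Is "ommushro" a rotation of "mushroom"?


Word: "mushroom", Candidate: "ommushro"
Method: check if candidate is substring of word+word
"mushroommushroom" contains "ommushro"? Yes
Is rotation = Yes


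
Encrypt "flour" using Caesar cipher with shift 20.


Word: "flour"
Shift: 20
Each letter → (letter + shift) mod 26:
  'f' (5) + 20 = 25 → 'z'
  'l' (11) + 20 = 5 → 'f'
  'o' (14) + 20 = 8 → 'i'
  'u' (20) + 20 = 14 → 'o'
  'r' (17) + 20 = 11 → 'l'
Result = "zfiol"


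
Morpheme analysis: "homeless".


Word: "homeless"
Morphemes: home | -less
Each morpheme carries meaning
= 2 morphemes


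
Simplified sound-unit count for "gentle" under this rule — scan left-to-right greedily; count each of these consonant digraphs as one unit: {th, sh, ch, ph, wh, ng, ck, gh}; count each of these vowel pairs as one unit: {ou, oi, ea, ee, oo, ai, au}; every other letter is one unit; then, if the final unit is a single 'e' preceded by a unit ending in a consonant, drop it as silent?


Word: "gentle" (6 letters)
Left-to-right scan:
  (1) 'g' (letter)
  (2) 'e' (letter)
  (3) 'n' (letter)
  (4) 't' (letter)
  (5) 'l' (letter)
  (6) 'e' (letter)
Units from scan: 6
Final unit is 'e' after a consonant -> drop as silent (-1)
Sound units = 5 units


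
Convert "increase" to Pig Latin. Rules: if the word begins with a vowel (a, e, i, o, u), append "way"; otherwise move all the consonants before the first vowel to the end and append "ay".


Word: "increase"
Starts with vowel → add 'way'
Pig Latin = "increaseway"


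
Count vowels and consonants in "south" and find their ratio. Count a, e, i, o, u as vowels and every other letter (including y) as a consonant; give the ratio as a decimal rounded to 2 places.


Word: "south"
Vowels (a,e,i,o,u): 2
Consonants: 3
Ratio = 2/3
= 0.67


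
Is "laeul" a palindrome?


Word: "laeul"
Reversed: "lueal"
Forward == Backward? laeul != lueal
Palindrome = No


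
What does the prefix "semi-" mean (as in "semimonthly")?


Prefix: semi-
Example: semimonthly (semi- + monthly)
Meaning = half


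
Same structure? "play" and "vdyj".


Pattern of "play": [0, 1, 2, 3]
Pattern of "vdyj": [0, 1, 2, 3]
Patterns match
Same pattern = Yes


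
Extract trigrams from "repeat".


Word: "repeat" (length 6)
Number of trigrams = 6 - 3 + 1 = 4
  Position 0: "rep"
  Position 1: "epe"
  Position 2: "pea"
  Position 3: "eat"
Trigrams = "rep", "epe", "pea", "eat"


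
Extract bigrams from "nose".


Word: "nose" (length 4)
Number of bigrams = 4 - 2 + 1 = 3
  Position 0: "no"
  Position 1: "os"
  Position 2: "se"
Bigrams = "no", "os", "se"


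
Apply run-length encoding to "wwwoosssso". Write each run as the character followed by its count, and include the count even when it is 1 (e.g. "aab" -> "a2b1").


String: "wwwoosssso"
Scanning for consecutive runs:
  'w' x 3
  'o' x 2
  's' x 4
  'o' x 1
RLE = "w3o2s4o1"


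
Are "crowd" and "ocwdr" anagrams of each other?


Word 1: "crowd" → sorted: cdorw
Word 2: "ocwdr" → sorted: cdorw
Same letters? cdorw == cdorw
Anagram = Yes


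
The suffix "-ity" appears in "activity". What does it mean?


Suffix: -ity
Example: activity (active + -ity, with a spelling change)
Meaning = quality of


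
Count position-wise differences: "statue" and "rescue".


Comparing character by character (same length = 6):
  Pos 0: 's' vs 'r' !=
  Pos 1: 't' vs 'e' !=
  Pos 2: 'a' vs 's' !=
  Pos 3: 't' vs 'c' !=
  Pos 4: 'u' vs 'u' =
  Pos 5: 'e' vs 'e' =
Hamming distance = 4


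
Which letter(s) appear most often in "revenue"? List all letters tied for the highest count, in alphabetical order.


Word: "revenue"
Letter counts:
  'e': 3
  'n': 1
  'r': 1
  'u': 1
  'v': 1
Maximum count = 3
Most frequent = 'e' (3 times each)


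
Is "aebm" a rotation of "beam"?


Word: "beam", Candidate: "aebm"
Method: check if candidate is substring of word+word
"beambeam" contains "aebm"? No
Is rotation = No


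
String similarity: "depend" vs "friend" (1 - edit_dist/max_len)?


Word 1: "depend" (length 6)
Word 2: "friend" (length 6)
One optimal edit sequence:
  1. substitute 'd' -> 'f'  (+1)
  2. substitute 'e' -> 'r'  (+1)
  3. substitute 'p' -> 'i'  (+1)
  4. keep 'e'
  5. keep 'n'
  6. keep 'd'
Edit distance = 3
Max length = max(6, 6) = 6
Similarity = 1 - 3/6
= 0.5000


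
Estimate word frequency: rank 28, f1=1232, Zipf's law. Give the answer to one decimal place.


Zipf's law: f(r) = f(1) / r
f(1) = 1232
f(28) = 1232 / 28
= 44.0 occurrences


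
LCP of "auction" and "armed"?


Word 1: "auction"
Word 2: "armed"
Comparing from start:
  Pos 0: 'a' == 'a'
  Pos 1: 'u' != 'r' (stop)
LCP = "a" (length 1)


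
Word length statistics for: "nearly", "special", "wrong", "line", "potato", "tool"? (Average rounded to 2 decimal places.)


Lengths: "nearly"=6, "special"=7, "wrong"=5, "line"=4, "potato"=6, "tool"=4
Sum = 32, Count = 6
Average = 32/6 = 5.33
= avg=5.33, min=4, max=7


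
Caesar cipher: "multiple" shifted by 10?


Word: "multiple"
Shift: 10
Each letter → (letter + shift) mod 26:
  'm' (12) + 10 = 22 → 'w'
  'u' (20) + 10 = 4 → 'e'
  'l' (11) + 10 = 21 → 'v'
  't' (19) + 10 = 3 → 'd'
  'i' (8) + 10 = 18 → 's'
  'p' (15) + 10 = 25 → 'z'
  'l' (11) + 10 = 21 → 'v'
  'e' (4) + 10 = 14 → 'o'
Result = "wevdszvo"


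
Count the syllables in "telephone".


Word: "telephone"
Syllable breakdown: tel · e · phone
Counting: 3 parts
= 3 syllables


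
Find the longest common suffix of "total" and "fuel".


Word 1: "total"
Word 2: "fuel"
Comparing from end:
  Pos -1: 'l' == 'l'
  Pos -2: 'a' != 'e' (stop)
LCS = "l" (length 1)


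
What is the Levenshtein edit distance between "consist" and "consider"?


Word 1: "consist" (length 7)
Word 2: "consider" (length 8)
One optimal edit sequence (insert/delete/substitute each cost 1):
  1. keep 'c'
  2. keep 'o'
  3. keep 'n'
  4. keep 's'
  5. keep 'i'
  6. insert 'd'  (+1)
  7. substitute 's' -> 'e'  (+1)
  8. substitute 't' -> 'r'  (+1)
Total edit operations: 3
Edit distance = 3


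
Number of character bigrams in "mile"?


Word: "mile" (length 4)
Number of 2-grams = length - 2 + 1 = 4 - 2 + 1
= 3


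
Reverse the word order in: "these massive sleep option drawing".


Original: "these massive sleep option drawing"
Words (1..n): these | massive | sleep | option | drawing
Reversed (n..1): drawing | option | sleep | massive | these
Result = "drawing option sleep massive these"


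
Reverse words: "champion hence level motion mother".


Original: "champion hence level motion mother"
Words (1..n): champion | hence | level | motion | mother
Reversed (n..1): mother | motion | level | hence | champion
Result = "mother motion level hence champion"


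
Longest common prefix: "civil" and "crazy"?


Word 1: "civil"
Word 2: "crazy"
Comparing from start:
  Pos 0: 'c' == 'c'
  Pos 1: 'i' != 'r' (stop)
LCP = "c" (length 1)


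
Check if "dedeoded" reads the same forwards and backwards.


Word: "dedeoded"
Reversed: "dedoeded"
Forward == Backward? dedeoded != dedoeded
Palindrome = No


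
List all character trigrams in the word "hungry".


Word: "hungry" (length 6)
Number of trigrams = 6 - 3 + 1 = 4
  Position 0: "hun"
  Position 1: "ung"
  Position 2: "ngr"
  Position 3: "gry"
Trigrams = "hun", "ung", "ngr", "gry"


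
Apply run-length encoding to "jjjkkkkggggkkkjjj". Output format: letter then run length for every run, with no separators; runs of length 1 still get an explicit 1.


String: "jjjkkkkggggkkkjjj"
Scanning for consecutive runs:
  'j' x 3
  'k' x 4
  'g' x 4
  'k' x 3
  'j' x 3
RLE = "j3k4g4k3j3"


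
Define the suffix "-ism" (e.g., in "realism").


Suffix: -ism
As in: realism -> real + -ism
Meaning = belief / practice


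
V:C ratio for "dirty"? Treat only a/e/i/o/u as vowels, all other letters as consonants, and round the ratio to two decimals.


Word: "dirty"
Vowels (a,e,i,o,u): 1
Consonants: 4
Ratio = 1/4
= 0.25


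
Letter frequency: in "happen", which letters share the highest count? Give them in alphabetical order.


Word: "happen"
Letter counts:
  'a': 1
  'e': 1
  'h': 1
  'n': 1
  'p': 2
Maximum count = 2
Most frequent = 'p' (2 times each)


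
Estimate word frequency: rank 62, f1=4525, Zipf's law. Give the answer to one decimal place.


Zipf's law: f(r) = f(1) / r
f(1) = 4525
f(62) = 4525 / 62
= 73.0 occurrences


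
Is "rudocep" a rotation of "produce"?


Word: "produce", Candidate: "rudocep"
Method: check if candidate is substring of word+word
"produceproduce" contains "rudocep"? No
Is rotation = No


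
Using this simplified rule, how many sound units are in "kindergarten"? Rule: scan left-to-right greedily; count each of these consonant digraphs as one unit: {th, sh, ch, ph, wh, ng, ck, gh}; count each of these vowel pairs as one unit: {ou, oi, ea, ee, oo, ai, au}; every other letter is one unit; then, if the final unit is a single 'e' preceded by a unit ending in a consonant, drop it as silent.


Word: "kindergarten" (12 letters)
Left-to-right scan:
  1. 'k' (letter)
  2. 'i' (letter)
  3. 'n' (letter)
  4. 'd' (letter)
  5. 'e' (letter)
  6. 'r' (letter)
  7. 'g' (letter)
  8. 'a' (letter)
  9. 'r' (letter)
  10. 't' (letter)
  11. 'e' (letter)
  12. 'n' (letter)
Units from scan: 12
Sound units = 12 units


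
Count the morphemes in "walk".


Word: "walk"
Morphemes: walk
Each morpheme carries meaning
= 1 morpheme


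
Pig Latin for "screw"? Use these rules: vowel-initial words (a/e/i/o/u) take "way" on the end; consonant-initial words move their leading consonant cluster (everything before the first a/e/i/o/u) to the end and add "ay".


Word: "screw"
Starts with consonant(s) → move to end, add 'ay'
Consonant cluster: "scr"
Pig Latin = "ewscray"


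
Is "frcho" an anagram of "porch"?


Word 1: "porch" → sorted: chopr
Word 2: "frcho" → sorted: cfhor
Same letters? chopr != cfhor
Anagram = No


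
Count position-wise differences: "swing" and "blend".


Comparing character by character (same length = 5):
  Pos 0: 's' vs 'b' !=
  Pos 1: 'w' vs 'l' !=
  Pos 2: 'i' vs 'e' !=
  Pos 3: 'n' vs 'n' =
  Pos 4: 'g' vs 'd' !=
Hamming distance = 4


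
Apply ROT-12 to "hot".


Word: "hot"
Shift: 12
Each letter → (letter + shift) mod 26:
  'h' (7) + 12 = 19 → 't'
  'o' (14) + 12 = 0 → 'a'
  't' (19) + 12 = 5 → 'f'
Result = "taf"


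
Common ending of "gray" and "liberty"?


Word 1: "gray"
Word 2: "liberty"
Comparing from end:
  Pos -1: 'y' == 'y'
  Pos -2: 'a' != 't' (stop)
LCS = "y" (length 1)


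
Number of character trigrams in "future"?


Word: "future" (length 6)
Number of 3-grams = length - 3 + 1 = 6 - 3 + 1
= 4


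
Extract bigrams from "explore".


Word: "explore" (length 7)
Number of bigrams = 7 - 2 + 1 = 6
  Position 0: "ex"
  Position 1: "xp"
  Position 2: "pl"
  Position 3: "lo"
  Position 4: "or"
  Position 5: "re"
Bigrams = "ex", "xp", "pl", "lo", "or", "re"


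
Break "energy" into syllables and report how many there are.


Word: "energy"
Syllable breakdown: en-er-gy
Counting: 3 parts
= 3 syllables


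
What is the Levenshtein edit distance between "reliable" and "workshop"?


Word 1: "reliable" (length 8)
Word 2: "workshop" (length 8)
One optimal edit sequence (insert/delete/substitute each cost 1):
  1. substitute 'r' -> 'w'  (+1)
  2. substitute 'e' -> 'o'  (+1)
  3. substitute 'l' -> 'r'  (+1)
  4. substitute 'i' -> 'k'  (+1)
  5. substitute 'a' -> 's'  (+1)
  6. substitute 'b' -> 'h'  (+1)
  7. substitute 'l' -> 'o'  (+1)
  8. substitute 'e' -> 'p'  (+1)
Total edit operations: 8
Edit distance = 8


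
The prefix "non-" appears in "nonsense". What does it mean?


Prefix: non-
Example: nonsense (non- + sense)
Meaning = not


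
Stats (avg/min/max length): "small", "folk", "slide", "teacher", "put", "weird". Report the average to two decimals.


Lengths: "small"=5, "folk"=4, "slide"=5, "teacher"=7, "put"=3, "weird"=5
Sum = 29, Count = 6
Average = 29/6 = 4.83
= avg=4.83, min=3, max=7


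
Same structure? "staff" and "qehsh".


Pattern of "staff": [0, 1, 2, 3, 3]
Pattern of "qehsh": [0, 1, 2, 3, 2]
Patterns do not match
Same pattern = No


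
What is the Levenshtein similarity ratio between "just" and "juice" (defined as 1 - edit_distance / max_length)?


Word 1: "just" (length 4)
Word 2: "juice" (length 5)
One optimal edit sequence:
  1. keep 'j'
  2. keep 'u'
  3. insert 'i'  (+1)
  4. substitute 's' -> 'c'  (+1)
  5. substitute 't' -> 'e'  (+1)
Edit distance = 3
Max length = max(4, 5) = 5
Similarity = 1 - 3/5
= 0.4000


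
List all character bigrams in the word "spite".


Word: "spite" (length 5)
Number of bigrams = 5 - 2 + 1 = 4
  Position 0: "sp"
  Position 1: "pi"
  Position 2: "it"
  Position 3: "te"
Bigrams = "sp", "pi", "it", "te"


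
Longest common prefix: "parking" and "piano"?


Word 1: "parking"
Word 2: "piano"
Comparing from start:
  Pos 0: 'p' == 'p'
  Pos 1: 'a' != 'i' (stop)
LCP = "p" (length 1)


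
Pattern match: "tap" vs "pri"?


Pattern of "tap": [0, 1, 2]
Pattern of "pri": [0, 1, 2]
Patterns match
Same pattern = Yes


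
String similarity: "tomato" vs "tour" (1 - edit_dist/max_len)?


Word 1: "tomato" (length 6)
Word 2: "tour" (length 4)
One optimal edit sequence:
  1. keep 't'
  2. keep 'o'
  3. delete 'm'  (+1)
  4. delete 'a'  (+1)
  5. substitute 't' -> 'u'  (+1)
  6. substitute 'o' -> 'r'  (+1)
Edit distance = 4
Max length = max(6, 4) = 6
Similarity = 1 - 4/6
= 0.3333


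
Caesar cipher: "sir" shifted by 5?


Word: "sir"
Shift: 5
Each letter → (letter + shift) mod 26:
  's' (18) + 5 = 23 → 'x'
  'i' (8) + 5 = 13 → 'n'
  'r' (17) + 5 = 22 → 'w'
Result = "xnw"


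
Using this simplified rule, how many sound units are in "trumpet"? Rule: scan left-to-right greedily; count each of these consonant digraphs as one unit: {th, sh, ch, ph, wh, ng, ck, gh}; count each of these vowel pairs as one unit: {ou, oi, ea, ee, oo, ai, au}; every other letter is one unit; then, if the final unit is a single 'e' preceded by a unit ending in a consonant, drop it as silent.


Word: "trumpet" (7 letters)
Left-to-right scan:
  (1) 't' (letter)
  (2) 'r' (letter)
  (3) 'u' (letter)
  (4) 'm' (letter)
  (5) 'p' (letter)
  (6) 'e' (letter)
  (7) 't' (letter)
Units from scan: 7
Sound units = 7 units


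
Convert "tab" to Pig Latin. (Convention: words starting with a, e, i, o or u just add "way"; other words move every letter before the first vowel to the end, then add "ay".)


Word: "tab"
Starts with consonant(s) → move to end, add 'ay'
Consonant cluster: "t"
Pig Latin = "abtay"


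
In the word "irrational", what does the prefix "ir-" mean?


Prefix: ir-
Example: irrational (ir- + rational)
Meaning = not


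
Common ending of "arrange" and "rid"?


Word 1: "arrange"
Word 2: "rid"
Comparing from end:
  Pos -1: 'e' != 'd' (stop)
LCS = "" (length 0)


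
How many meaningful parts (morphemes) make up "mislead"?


Word: "mislead"
Morphemes: mis- + lead
Each morpheme carries meaning
= 2 morphemes


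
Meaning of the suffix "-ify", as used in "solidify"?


Suffix: -ify
As in: solidify -> solid + -ify
Meaning = to make


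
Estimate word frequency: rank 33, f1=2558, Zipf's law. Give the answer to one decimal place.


Zipf's law: f(r) = f(1) / r
f(1) = 2558
f(33) = 2558 / 33
= 77.5 occurrences


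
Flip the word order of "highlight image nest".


Original: "highlight image nest"
Words (1..n): highlight | image | nest
Reversed (n..1): nest | image | highlight
Result = "nest image highlight"


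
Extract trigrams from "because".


Word: "because" (length 7)
Number of trigrams = 7 - 3 + 1 = 5
  Position 0: "bec"
  Position 1: "eca"
  Position 2: "cau"
  Position 3: "aus"
  Position 4: "use"
Trigrams = "bec", "eca", "cau", "aus", "use"


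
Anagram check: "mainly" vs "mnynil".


Word 1: "mainly" → sorted: ailmny
Word 2: "mnynil" → sorted: ilmnny
Same letters? ailmny != ilmnny
Anagram = No


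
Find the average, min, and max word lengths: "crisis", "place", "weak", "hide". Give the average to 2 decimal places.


Lengths: "crisis"=6, "place"=5, "weak"=4, "hide"=4
Sum = 19, Count = 4
Average = 19/4 = 4.75
= avg=4.75, min=4, max=6


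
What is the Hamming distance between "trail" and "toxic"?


Comparing character by character (same length = 5):
  Pos 0: 't' vs 't' =
  Pos 1: 'r' vs 'o' !=
  Pos 2: 'a' vs 'x' !=
  Pos 3: 'i' vs 'i' =
  Pos 4: 'l' vs 'c' !=
Hamming distance = 3


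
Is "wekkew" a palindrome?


Word: "wekkew"
Reversed: "wekkew"
Forward == Backward? wekkew == wekkew
Palindrome = Yes


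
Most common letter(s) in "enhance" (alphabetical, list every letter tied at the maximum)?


Word: "enhance"
Letter counts:
  'a': 1
  'c': 1
  'e': 2
  'h': 1
  'n': 2
Maximum count = 2
Most frequent = 'e', 'n' (2 times each)


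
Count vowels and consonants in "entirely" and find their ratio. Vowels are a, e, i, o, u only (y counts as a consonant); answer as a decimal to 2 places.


Word: "entirely"
Vowels (a,e,i,o,u): 3
Consonants: 5
Ratio = 3/5
= 0.60


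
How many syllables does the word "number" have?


Word: "number"
Syllable breakdown: num / ber
Counting: 2 parts
= 2 syllables


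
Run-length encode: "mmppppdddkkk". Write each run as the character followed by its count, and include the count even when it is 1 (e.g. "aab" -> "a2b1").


String: "mmppppdddkkk"
Scanning for consecutive runs:
  'm' x 2
  'p' x 4
  'd' x 3
  'k' x 3
RLE = "m2p4d3k3"


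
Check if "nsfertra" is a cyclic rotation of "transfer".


Word: "transfer", Candidate: "nsfertra"
Method: check if candidate is substring of word+word
"transfertransfer" contains "nsfertra"? Yes
Is rotation = Yes


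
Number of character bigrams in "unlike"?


Word: "unlike" (length 6)
Number of 2-grams = length - 2 + 1 = 6 - 2 + 1
= 5


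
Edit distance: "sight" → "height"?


Word 1: "sight" (length 5)
Word 2: "height" (length 6)
One optimal edit sequence (insert/delete/substitute each cost 1):
  1. insert 'h'  (+1)
  2. substitute 's' -> 'e'  (+1)
  3. keep 'i'
  4. keep 'g'
  5. keep 'h'
  6. keep 't'
Total edit operations: 2
Edit distance = 2


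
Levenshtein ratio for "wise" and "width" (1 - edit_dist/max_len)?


Word 1: "wise" (length 4)
Word 2: "width" (length 5)
One optimal edit sequence:
  1. keep 'w'
  2. keep 'i'
  3. insert 'd'  (+1)
  4. substitute 's' -> 't'  (+1)
  5. substitute 'e' -> 'h'  (+1)
Edit distance = 3
Max length = max(4, 5) = 5
Similarity = 1 - 3/5
= 0.4000


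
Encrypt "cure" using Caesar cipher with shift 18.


Word: "cure"
Shift: 18
Each letter → (letter + shift) mod 26:
  'c' (2) + 18 = 20 → 'u'
  'u' (20) + 18 = 12 → 'm'
  'r' (17) + 18 = 9 → 'j'
  'e' (4) + 18 = 22 → 'w'
Result = "umjw"


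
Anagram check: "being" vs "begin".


Word 1: "being" → sorted: begin
Word 2: "begin" → sorted: begin
Same letters? begin == begin
Anagram = Yes


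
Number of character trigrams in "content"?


Word: "content" (length 7)
Number of 3-grams = length - 3 + 1 = 7 - 3 + 1
= 5


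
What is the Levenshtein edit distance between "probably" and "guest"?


Word 1: "probably" (length 8)
Word 2: "guest" (length 5)
One optimal edit sequence (insert/delete/substitute each cost 1):
  1. delete 'p'  (+1)
  2. delete 'r'  (+1)
  3. delete 'o'  (+1)
  4. substitute 'b' -> 'g'  (+1)
  5. substitute 'a' -> 'u'  (+1)
  6. substitute 'b' -> 'e'  (+1)
  7. substitute 'l' -> 's'  (+1)
  8. substitute 'y' -> 't'  (+1)
Total edit operations: 8
Edit distance = 8


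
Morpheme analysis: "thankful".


Word: "thankful"
Morphemes: thank / -ful
Each morpheme carries meaning
= 2 morphemes


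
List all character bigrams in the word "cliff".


Word: "cliff" (length 5)
Number of bigrams = 5 - 2 + 1 = 4
  Position 0: "cl"
  Position 1: "li"
  Position 2: "if"
  Position 3: "ff"
Bigrams = "cl", "li", "if", "ff"


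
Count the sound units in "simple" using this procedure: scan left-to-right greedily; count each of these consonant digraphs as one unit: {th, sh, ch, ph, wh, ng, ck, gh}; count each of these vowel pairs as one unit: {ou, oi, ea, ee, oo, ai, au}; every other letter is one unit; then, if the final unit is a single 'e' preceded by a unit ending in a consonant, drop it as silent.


Word: "simple" (6 letters)
Left-to-right scan:
  [1] 's' (letter)
  [2] 'i' (letter)
  [3] 'm' (letter)
  [4] 'p' (letter)
  [5] 'l' (letter)
  [6] 'e' (letter)
Units from scan: 6
Final unit is 'e' after a consonant -> drop as silent (-1)
Sound units = 5 units


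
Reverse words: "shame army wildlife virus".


Original: "shame army wildlife virus"
Words (1..n): shame | army | wildlife | virus
Reversed (n..1): virus | wildlife | army | shame
Result = "virus wildlife army shame"


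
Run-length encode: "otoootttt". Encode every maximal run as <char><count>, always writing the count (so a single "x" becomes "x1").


String: "otoootttt"
Scanning for consecutive runs:
  'o' x 1
  't' x 1
  'o' x 3
  't' x 4
RLE = "o1t1o3t4"


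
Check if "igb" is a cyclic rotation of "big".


Word: "big", Candidate: "igb"
Method: check if candidate is substring of word+word
"bigbig" contains "igb"? Yes
Is rotation = Yes


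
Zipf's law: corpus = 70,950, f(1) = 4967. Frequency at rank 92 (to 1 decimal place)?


Zipf's law: f(r) = f(1) / r
f(1) = 4967
f(92) = 4967 / 92
= 54.0 occurrences


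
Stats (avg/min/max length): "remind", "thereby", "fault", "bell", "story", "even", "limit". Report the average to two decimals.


Lengths: "remind"=6, "thereby"=7, "fault"=5, "bell"=4, "story"=5, "even"=4, "limit"=5
Sum = 36, Count = 7
Average = 36/7 = 5.14
= avg=5.14, min=4, max=7


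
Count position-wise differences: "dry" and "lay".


Comparing character by character (same length = 3):
  Pos 0: 'd' vs 'l' !=
  Pos 1: 'r' vs 'a' !=
  Pos 2: 'y' vs 'y' =
Hamming distance = 2


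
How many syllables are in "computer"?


Word: "computer"
Syllable breakdown: com / pu / ter
Counting: 3 parts
= 3 syllables


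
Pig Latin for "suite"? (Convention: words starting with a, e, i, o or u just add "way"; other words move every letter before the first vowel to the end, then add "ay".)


Word: "suite"
Starts with consonant(s) → move to end, add 'ay'
Consonant cluster: "s"
Pig Latin = "uitesay"


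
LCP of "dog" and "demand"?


Word 1: "dog"
Word 2: "demand"
Comparing from start:
  Pos 0: 'd' == 'd'
  Pos 1: 'o' != 'e' (stop)
LCP = "d" (length 1)


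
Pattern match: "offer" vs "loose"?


Pattern of "offer": [0, 1, 1, 2, 3]
Pattern of "loose": [0, 1, 1, 2, 3]
Patterns match
Same pattern = Yes


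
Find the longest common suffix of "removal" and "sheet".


Word 1: "removal"
Word 2: "sheet"
Comparing from end:
  Pos -1: 'l' != 't' (stop)
LCS = "" (length 0)


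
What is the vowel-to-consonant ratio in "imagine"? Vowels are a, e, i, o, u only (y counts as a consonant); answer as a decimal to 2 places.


Word: "imagine"
Vowels (a,e,i,o,u): 4
Consonants: 3
Ratio = 4/3
= 1.33


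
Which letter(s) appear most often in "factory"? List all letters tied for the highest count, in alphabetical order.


Word: "factory"
Letter counts:
  'a': 1
  'c': 1
  'f': 1
  'o': 1
  'r': 1
  't': 1
  'y': 1
Maximum count = 1
Most frequent = 'a', 'c', 'f', 'o', 'r', 't', 'y' (1 time each)


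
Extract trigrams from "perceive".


Word: "perceive" (length 8)
Number of trigrams = 8 - 3 + 1 = 6
  Position 0: "per"
  Position 1: "erc"
  Position 2: "rce"
  Position 3: "cei"
  Position 4: "eiv"
  Position 5: "ive"
Trigrams = "per", "erc", "rce", "cei", "eiv", "ive"


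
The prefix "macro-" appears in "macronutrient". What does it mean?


Prefix: macro-
Example: macronutrient (macro- + nutrient)
Meaning = large


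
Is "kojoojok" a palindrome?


Word: "kojoojok"
Reversed: "kojoojok"
Forward == Backward? kojoojok == kojoojok
Palindrome = Yes


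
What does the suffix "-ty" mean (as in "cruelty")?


Suffix: -ty
Example: cruelty = cruel + -ty
Meaning = quality of


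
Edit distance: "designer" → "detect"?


Word 1: "designer" (length 8)
Word 2: "detect" (length 6)
One optimal edit sequence (insert/delete/substitute each cost 1):
  1. keep 'd'
  2. keep 'e'
  3. delete 's'  (+1)
  4. delete 'i'  (+1)
  5. substitute 'g' -> 't'  (+1)
  6. substitute 'n' -> 'e'  (+1)
  7. substitute 'e' -> 'c'  (+1)
  8. substitute 'r' -> 't'  (+1)
Total edit operations: 6
Edit distance = 6


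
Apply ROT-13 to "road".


Word: "road"
Shift: 13
Each letter → (letter + shift) mod 26:
  'r' (17) + 13 = 4 → 'e'
  'o' (14) + 13 = 1 → 'b'
  'a' (0) + 13 = 13 → 'n'
  'd' (3) + 13 = 16 → 'q'
Result = "ebnq"


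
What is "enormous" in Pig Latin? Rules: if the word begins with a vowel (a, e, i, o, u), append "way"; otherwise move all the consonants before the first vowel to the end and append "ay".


Word: "enormous"
Starts with vowel → add 'way'
Pig Latin = "enormousway"


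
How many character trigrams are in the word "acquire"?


Word: "acquire" (length 7)
Number of 3-grams = length - 3 + 1 = 7 - 3 + 1
= 5


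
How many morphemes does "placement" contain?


Word: "placement"
Morphemes: place / -ment
Each morpheme carries meaning
= 2 morphemes


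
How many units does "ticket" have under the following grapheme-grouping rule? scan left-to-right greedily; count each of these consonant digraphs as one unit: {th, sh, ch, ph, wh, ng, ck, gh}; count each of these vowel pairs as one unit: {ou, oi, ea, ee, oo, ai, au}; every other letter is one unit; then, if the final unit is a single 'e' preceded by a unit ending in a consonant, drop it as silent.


Word: "ticket" (6 letters)
Left-to-right scan:
  (1) 't' (letter)
  (2) 'i' (letter)
  (3) 'ck' (digraph)
  (4) 'e' (letter)
  (5) 't' (letter)
Units from scan: 5
Sound units = 5 units


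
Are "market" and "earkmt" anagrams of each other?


Word 1: "market" → sorted: aekmrt
Word 2: "earkmt" → sorted: aekmrt
Same letters? aekmrt == aekmrt
Anagram = Yes


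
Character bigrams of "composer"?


Word: "composer" (length 8)
Number of bigrams = 8 - 2 + 1 = 7
  Position 0: "co"
  Position 1: "om"
  Position 2: "mp"
  Position 3: "po"
  Position 4: "os"
  Position 5: "se"
  Position 6: "er"
Bigrams = "co", "om", "mp", "po", "os", "se", "er"


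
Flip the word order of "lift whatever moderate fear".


Original: "lift whatever moderate fear"
Words (1..n): lift | whatever | moderate | fear
Reversed (n..1): fear | moderate | whatever | lift
Result = "fear moderate whatever lift"


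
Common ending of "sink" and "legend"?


Word 1: "sink"
Word 2: "legend"
Comparing from end:
  Pos -1: 'k' != 'd' (stop)
LCS = "" (length 0)


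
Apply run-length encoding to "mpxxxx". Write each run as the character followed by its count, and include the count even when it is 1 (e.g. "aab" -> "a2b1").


String: "mpxxxx"
Scanning for consecutive runs:
  'm' x 1
  'p' x 1
  'x' x 4
RLE = "m1p1x4"


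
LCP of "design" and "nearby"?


Word 1: "design"
Word 2: "nearby"
Comparing from start:
  Pos 0: 'd' != 'n' (stop)
LCP = "" (length 0)


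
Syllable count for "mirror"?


Word: "mirror"
Syllable breakdown: mir / ror
Counting: 2 parts
= 2 syllables


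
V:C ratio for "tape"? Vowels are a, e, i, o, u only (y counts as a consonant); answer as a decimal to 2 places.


Word: "tape"
Vowels (a,e,i,o,u): 2
Consonants: 2
Ratio = 2/2
= 1.00


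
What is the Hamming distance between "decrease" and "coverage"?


Comparing character by character (same length = 8):
  Pos 0: 'd' vs 'c' !=
  Pos 1: 'e' vs 'o' !=
  Pos 2: 'c' vs 'v' !=
  Pos 3: 'r' vs 'e' !=
  Pos 4: 'e' vs 'r' !=
  Pos 5: 'a' vs 'a' =
  Pos 6: 's' vs 'g' !=
  Pos 7: 'e' vs 'e' =
Hamming distance = 6


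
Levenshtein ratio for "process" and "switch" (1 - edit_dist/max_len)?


Word 1: "process" (length 7)
Word 2: "switch" (length 6)
One optimal edit sequence:
  1. delete 'p'  (+1)
  2. substitute 'r' -> 's'  (+1)
  3. substitute 'o' -> 'w'  (+1)
  4. substitute 'c' -> 'i'  (+1)
  5. substitute 'e' -> 't'  (+1)
  6. substitute 's' -> 'c'  (+1)
  7. substitute 's' -> 'h'  (+1)
Edit distance = 7
Max length = max(7, 6) = 7
Similarity = 1 - 7/7
= 0.0000


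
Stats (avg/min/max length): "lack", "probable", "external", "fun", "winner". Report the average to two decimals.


Lengths: "lack"=4, "probable"=8, "external"=8, "fun"=3, "winner"=6
Sum = 29, Count = 5
Average = 29/5 = 5.80
= avg=5.80, min=3, max=8


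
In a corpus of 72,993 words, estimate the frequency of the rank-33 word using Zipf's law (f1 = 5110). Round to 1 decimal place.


Zipf's law: f(r) = f(1) / r
f(1) = 5110
f(33) = 5110 / 33
= 154.8 occurrences


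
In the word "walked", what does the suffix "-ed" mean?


Suffix: -ed
As in: walked -> walk + -ed
Meaning = past tense


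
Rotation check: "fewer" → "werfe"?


Word: "fewer", Candidate: "werfe"
Method: check if candidate is substring of word+word
"fewerfewer" contains "werfe"? Yes
Is rotation = Yes


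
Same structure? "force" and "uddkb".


Pattern of "force": [0, 1, 2, 3, 4]
Pattern of "uddkb": [0, 1, 1, 2, 3]
Patterns do not match
Same pattern = No


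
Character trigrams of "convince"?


Word: "convince" (length 8)
Number of trigrams = 8 - 3 + 1 = 6
  Position 0: "con"
  Position 1: "onv"
  Position 2: "nvi"
  Position 3: "vin"
  Position 4: "inc"
  Position 5: "nce"
Trigrams = "con", "onv", "nvi", "vin", "inc", "nce"


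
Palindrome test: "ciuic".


Word: "ciuic"
Reversed: "ciuic"
Forward == Backward? ciuic == ciuic
Palindrome = Yes


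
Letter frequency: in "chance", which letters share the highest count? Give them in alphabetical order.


Word: "chance"
Letter counts:
  'a': 1
  'c': 2
  'e': 1
  'h': 1
  'n': 1
Maximum count = 2
Most frequent = 'c' (2 times each)


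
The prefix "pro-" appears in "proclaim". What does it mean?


Prefix: pro-
As in: proclaim -> pro- + claim
Meaning = forward / in favor of


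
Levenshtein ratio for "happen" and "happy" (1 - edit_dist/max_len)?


Word 1: "happen" (length 6)
Word 2: "happy" (length 5)
One optimal edit sequence:
  1. keep 'h'
  2. keep 'a'
  3. keep 'p'
  4. keep 'p'
  5. delete 'e'  (+1)
  6. substitute 'n' -> 'y'  (+1)
Edit distance = 2
Max length = max(6, 5) = 6
Similarity = 1 - 2/6
= 0.6667


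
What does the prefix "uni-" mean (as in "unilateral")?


Prefix: uni-
As in: unilateral -> uni- + lateral
Meaning = one


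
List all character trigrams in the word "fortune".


Word: "fortune" (length 7)
Number of trigrams = 7 - 3 + 1 = 5
  Position 0: "for"
  Position 1: "ort"
  Position 2: "rtu"
  Position 3: "tun"
  Position 4: "une"
Trigrams = "for", "ort", "rtu", "tun", "une"


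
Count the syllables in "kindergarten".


Word: "kindergarten"
Syllable breakdown: kin · der · gar · ten
Counting: 4 parts
= 4 syllables


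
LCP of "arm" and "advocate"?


Word 1: "arm"
Word 2: "advocate"
Comparing from start:
  Pos 0: 'a' == 'a'
  Pos 1: 'r' != 'd' (stop)
LCP = "a" (length 1)


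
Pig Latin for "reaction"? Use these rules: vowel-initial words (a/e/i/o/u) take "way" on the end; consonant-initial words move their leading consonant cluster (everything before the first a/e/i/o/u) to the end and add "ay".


Word: "reaction"
Starts with consonant(s) → move to end, add 'ay'
Consonant cluster: "r"
Pig Latin = "eactionray"


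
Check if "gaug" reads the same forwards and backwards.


Word: "gaug"
Reversed: "guag"
Forward == Backward? gaug != guag
Palindrome = No


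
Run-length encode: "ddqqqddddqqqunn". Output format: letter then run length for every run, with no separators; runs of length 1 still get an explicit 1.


String: "ddqqqddddqqqunn"
Scanning for consecutive runs:
  'd' x 2
  'q' x 3
  'd' x 4
  'q' x 3
  'u' x 1
  'n' x 2
RLE = "d2q3d4q3u1n2"


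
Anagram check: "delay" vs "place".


Word 1: "delay" → sorted: adely
Word 2: "place" → sorted: acelp
Same letters? adely != acelp
Anagram = No


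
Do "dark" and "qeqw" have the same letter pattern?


Pattern of "dark": [0, 1, 2, 3]
Pattern of "qeqw": [0, 1, 0, 2]
Patterns do not match
Same pattern = No


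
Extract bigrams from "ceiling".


Word: "ceiling" (length 7)
Number of bigrams = 7 - 2 + 1 = 6
  Position 0: "ce"
  Position 1: "ei"
  Position 2: "il"
  Position 3: "li"
  Position 4: "in"
  Position 5: "ng"
Bigrams = "ce", "ei", "il", "li", "in", "ng"


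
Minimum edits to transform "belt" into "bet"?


Word 1: "belt" (length 4)
Word 2: "bet" (length 3)
One optimal edit sequence (insert/delete/substitute each cost 1):
  1. keep 'b'
  2. keep 'e'
  3. delete 'l'  (+1)
  4. keep 't'
Total edit operations: 1
Edit distance = 1


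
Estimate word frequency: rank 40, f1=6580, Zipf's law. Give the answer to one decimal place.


Zipf's law: f(r) = f(1) / r
f(1) = 6580
f(40) = 6580 / 40
= 164.5 occurrences


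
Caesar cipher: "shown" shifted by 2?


Word: "shown"
Shift: 2
Each letter → (letter + shift) mod 26:
  's' (18) + 2 = 20 → 'u'
  'h' (7) + 2 = 9 → 'j'
  'o' (14) + 2 = 16 → 'q'
  'w' (22) + 2 = 24 → 'y'
  'n' (13) + 2 = 15 → 'p'
Result = "ujqyp"


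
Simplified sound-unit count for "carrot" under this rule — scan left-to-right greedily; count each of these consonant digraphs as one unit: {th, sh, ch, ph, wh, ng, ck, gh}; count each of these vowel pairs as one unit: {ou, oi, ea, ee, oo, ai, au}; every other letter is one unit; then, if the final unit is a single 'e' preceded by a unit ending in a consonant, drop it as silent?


Word: "carrot" (6 letters)
Left-to-right scan:
  (1) 'c' (letter)
  (2) 'a' (letter)
  (3) 'r' (letter)
  (4) 'r' (letter)
  (5) 'o' (letter)
  (6) 't' (letter)
Units from scan: 6
Sound units = 6 units


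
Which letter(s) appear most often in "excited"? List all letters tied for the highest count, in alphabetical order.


Word: "excited"
Letter counts:
  'c': 1
  'd': 1
  'e': 2
  'i': 1
  't': 1
  'x': 1
Maximum count = 2
Most frequent = 'e' (2 times each)


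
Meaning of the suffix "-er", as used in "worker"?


Suffix: -er
Example: worker (work + -er)
Meaning = one who / more
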